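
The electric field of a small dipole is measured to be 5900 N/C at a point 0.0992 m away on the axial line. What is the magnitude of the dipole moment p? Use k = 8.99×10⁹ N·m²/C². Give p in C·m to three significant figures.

On axis E = 2kp/r³, so p = Er³/(2k).
p = (5900)·(0.0992)³ / (2·8.99×10⁹) = 3.203×10⁻¹⁰ C·m.

p ≈ 3.20×10⁻¹⁰ C·m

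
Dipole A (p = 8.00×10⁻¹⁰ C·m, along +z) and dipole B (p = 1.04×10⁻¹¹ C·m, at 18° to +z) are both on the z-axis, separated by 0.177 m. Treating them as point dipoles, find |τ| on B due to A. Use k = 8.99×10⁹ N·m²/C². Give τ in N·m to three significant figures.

The second dipole sits on the axis of the first, so the field there is axial: E₁ = 2kp₁/r³ along +z.
E₁ = 2(8.99×10⁹)(8.00×10⁻¹⁰)/(0.177)³ = 2594 N/C.
Torque on the second dipole: τ = p₂ E₁ sinθ.
τ = (1.04×10⁻¹¹)(2594)·sin18° = 8.336×10⁻⁹ N·m.

τ ≈ 8.34×10⁻⁹ N·m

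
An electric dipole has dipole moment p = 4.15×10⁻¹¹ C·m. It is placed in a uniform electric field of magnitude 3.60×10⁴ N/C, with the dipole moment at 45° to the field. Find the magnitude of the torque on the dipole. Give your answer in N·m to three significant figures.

τ ≈ 1.06×10⁻⁶ N·m

Torque on an electric dipole: τ = pE sinθ.
τ = (4.15×10⁻¹¹)(3.60×10⁴)·sin45° = 1.056×10⁻⁶ N·m.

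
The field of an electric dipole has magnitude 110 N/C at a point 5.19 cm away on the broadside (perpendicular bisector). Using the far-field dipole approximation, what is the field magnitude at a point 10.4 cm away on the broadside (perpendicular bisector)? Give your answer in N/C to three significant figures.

E ≈ 13.7 N/C

Dipole fields scale as 1/r³ in the far field; the geometry is the same at both points.
E₂ = E₁ · (r₁/r₂)³ = 110 · (5.19/10.4)³.
(r₁/r₂)³ = (0.499)³ = 0.1243.
E₂ ≈ 13.67 N/C.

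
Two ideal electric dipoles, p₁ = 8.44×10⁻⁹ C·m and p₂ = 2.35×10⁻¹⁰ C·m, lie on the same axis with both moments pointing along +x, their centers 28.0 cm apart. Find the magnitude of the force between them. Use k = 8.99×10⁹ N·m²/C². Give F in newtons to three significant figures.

On-axis field of dipole 1 at distance r: E = 2kp₁/r³. Force on dipole 2 is F = p₂·dE/dr (gradient along axis).
dE/dr = −6kp₁/r⁴, so |F| = 6kp₁p₂/r⁴ (attractive for aligned moments).
F = 6(8.99×10⁹)(8.44×10⁻⁹)(2.35×10⁻¹⁰)/(0.280)⁴ = 1.741×10⁻⁵ N.

F ≈ 1.74×10⁻⁵ N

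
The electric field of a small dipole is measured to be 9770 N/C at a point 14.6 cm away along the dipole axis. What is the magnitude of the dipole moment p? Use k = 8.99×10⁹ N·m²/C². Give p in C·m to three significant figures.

p ≈ 1.69×10⁻⁹ C·m

On axis E = 2kp/r³, so p = Er³/(2k).
p = (9770)·(0.146)³ / (2·8.99×10⁹) = 1.691×10⁻⁹ C·m.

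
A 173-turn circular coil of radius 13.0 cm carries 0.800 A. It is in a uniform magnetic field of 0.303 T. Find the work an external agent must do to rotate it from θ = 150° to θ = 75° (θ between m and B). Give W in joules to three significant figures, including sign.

m = NIA = NIπa² = 173·(0.800)·π·(0.130)² = 7.348 A·m².
W_ext = ΔU = −mB cosθ₂ + mB cosθ₁ = mB(cosθ₁ − cosθ₂).
W = (7.348)(0.303)·(cos150° − cos75°) = (2.226)·(-1.1248) = -2.504 J.

W ≈ -2.50 J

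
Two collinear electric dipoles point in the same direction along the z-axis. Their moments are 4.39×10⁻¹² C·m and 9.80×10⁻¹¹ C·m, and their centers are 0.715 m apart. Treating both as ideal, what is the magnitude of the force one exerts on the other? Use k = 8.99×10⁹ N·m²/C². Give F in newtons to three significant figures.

On-axis field of dipole 1 at distance r: E = 2kp₁/r³. Force on dipole 2 is F = p₂·dE/dr (gradient along axis).
dE/dr = −6kp₁/r⁴, so |F| = 6kp₁p₂/r⁴ (attractive for aligned moments).
F = 6(8.99×10⁹)(4.39×10⁻¹²)(9.80×10⁻¹¹)/(0.715)⁴ = 8.879×10⁻¹¹ N.

F ≈ 8.88×10⁻¹¹ N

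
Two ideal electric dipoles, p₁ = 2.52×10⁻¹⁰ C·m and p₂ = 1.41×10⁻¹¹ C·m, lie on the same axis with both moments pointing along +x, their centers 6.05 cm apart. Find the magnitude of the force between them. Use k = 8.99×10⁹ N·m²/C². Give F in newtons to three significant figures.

On-axis field of dipole 1 at distance r: E = 2kp₁/r³. Force on dipole 2 is F = p₂·dE/dr (gradient along axis).
dE/dr = −6kp₁/r⁴, so |F| = 6kp₁p₂/r⁴ (attractive for aligned moments).
F = 6(8.99×10⁹)(2.52×10⁻¹⁰)(1.41×10⁻¹¹)/(0.0605)⁴ = 1.431×10⁻⁵ N.

F ≈ 1.43×10⁻⁵ N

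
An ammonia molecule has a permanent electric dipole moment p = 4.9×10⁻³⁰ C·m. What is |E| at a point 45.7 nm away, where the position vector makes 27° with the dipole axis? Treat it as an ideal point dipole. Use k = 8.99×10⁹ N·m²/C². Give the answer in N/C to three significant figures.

At angle θ the dipole field magnitude is E = (kp/r³)·√(1 + 3cos²θ).
kp/r³ = (8.99×10⁹)(4.90×10⁻³⁰) / (4.57×10⁻⁸)³ = 461.5 N/C.
√(1 + 3cos²27°) = √(1 + 3·0.7939) = √3.3817 ≈ 1.8389.
E ≈ 461.5 × 1.839 = 848.7 N/C.

E ≈ 849 N/C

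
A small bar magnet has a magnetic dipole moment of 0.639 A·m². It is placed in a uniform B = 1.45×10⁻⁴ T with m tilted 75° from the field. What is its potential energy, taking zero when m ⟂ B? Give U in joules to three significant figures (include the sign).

U = −m·B = −mB cosθ.
U = −(0.639)(1.45×10⁻⁴)·cos75° = -2.398×10⁻⁵ J.

U ≈ -2.40×10⁻⁵ J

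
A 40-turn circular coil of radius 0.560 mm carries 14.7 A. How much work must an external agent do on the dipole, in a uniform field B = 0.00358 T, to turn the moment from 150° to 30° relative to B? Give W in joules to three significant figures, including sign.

W ≈ -3.59×10⁻⁶ J

m = NIA = NIπa² = 40·(14.7)·π·(5.60×10⁻⁴)² = 5.793×10⁻⁴ A·m².
W_ext = ΔU = −mB cosθ₂ + mB cosθ₁ = mB(cosθ₁ − cosθ₂).
W = (5.793×10⁻⁴)(0.00358)·(cos150° − cos30°) = (2.074×10⁻⁶)·(-1.7321) = -3.592×10⁻⁶ J.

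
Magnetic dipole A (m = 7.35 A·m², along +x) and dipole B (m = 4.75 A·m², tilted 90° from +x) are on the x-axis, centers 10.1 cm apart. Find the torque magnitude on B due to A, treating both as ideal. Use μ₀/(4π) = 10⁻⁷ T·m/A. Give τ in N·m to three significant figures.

Dipole B is on the axis of dipole A, so B₁ there is axial: B₁ = (μ₀/4π)·2m₁/r³ along +x.
B₁ = 2(10⁻⁷)(7.35)/(0.101)³ = 0.001427 T.
τ = m₂ B₁ sinθ.
τ = (4.75)(0.001427)·sin90° = 0.006777 N·m.

τ ≈ 0.00678 N·m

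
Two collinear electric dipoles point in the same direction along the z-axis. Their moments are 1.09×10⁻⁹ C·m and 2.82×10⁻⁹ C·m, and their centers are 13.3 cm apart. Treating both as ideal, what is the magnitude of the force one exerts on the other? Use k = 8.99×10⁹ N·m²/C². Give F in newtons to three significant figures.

On-axis field of dipole 1 at distance r: E = 2kp₁/r³. Force on dipole 2 is F = p₂·dE/dr (gradient along axis).
dE/dr = −6kp₁/r⁴, so |F| = 6kp₁p₂/r⁴ (attractive for aligned moments).
F = 6(8.99×10⁹)(1.09×10⁻⁹)(2.82×10⁻⁹)/(0.133)⁴ = 5.299×10⁻⁴ N.

F ≈ 5.30×10⁻⁴ N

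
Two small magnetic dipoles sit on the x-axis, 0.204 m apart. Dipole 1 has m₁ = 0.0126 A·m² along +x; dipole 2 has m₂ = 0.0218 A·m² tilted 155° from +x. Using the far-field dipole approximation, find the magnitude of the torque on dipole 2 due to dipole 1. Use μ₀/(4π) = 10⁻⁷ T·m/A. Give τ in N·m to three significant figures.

τ ≈ 2.73×10⁻⁹ N·m

Dipole B is on the axis of dipole A, so B₁ there is axial: B₁ = (μ₀/4π)·2m₁/r³ along +x.
B₁ = 2(10⁻⁷)(0.0126)/(0.204)³ = 2.968×10⁻⁷ T.
τ = m₂ B₁ sinθ.
τ = (0.0218)(2.968×10⁻⁷)·sin155° = 2.735×10⁻⁹ N·m.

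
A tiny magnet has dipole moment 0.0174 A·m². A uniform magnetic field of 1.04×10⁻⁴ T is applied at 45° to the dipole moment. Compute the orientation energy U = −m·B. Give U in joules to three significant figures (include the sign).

U = −m·B = −mB cosθ.
U = −(0.0174)(1.04×10⁻⁴)·cos45° = -1.280×10⁻⁶ J.

U ≈ -1.28×10⁻⁶ J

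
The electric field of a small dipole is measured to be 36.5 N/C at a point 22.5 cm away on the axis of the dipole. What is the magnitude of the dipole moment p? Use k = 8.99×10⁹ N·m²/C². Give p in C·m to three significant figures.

On axis E = 2kp/r³, so p = Er³/(2k).
p = (36.5)·(0.225)³ / (2·8.99×10⁹) = 2.312×10⁻¹¹ C·m.

p ≈ 2.31×10⁻¹¹ C·m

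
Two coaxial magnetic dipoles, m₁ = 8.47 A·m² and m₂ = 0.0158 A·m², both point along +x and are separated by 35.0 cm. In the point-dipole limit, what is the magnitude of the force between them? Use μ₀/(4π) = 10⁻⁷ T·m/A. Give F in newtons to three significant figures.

F ≈ 5.35×10⁻⁶ N

On-axis B of dipole 1: B = (μ₀/4π)·2m₁/r³. Force on dipole 2: F = m₂·dB/dr.
dB/dr = −(μ₀/4π)·6m₁/r⁴, so |F| = (μ₀/4π)·6m₁m₂/r⁴.
F = 6(10⁻⁷)(8.47)(0.0158)/(0.350)⁴ = 5.351×10⁻⁶ N.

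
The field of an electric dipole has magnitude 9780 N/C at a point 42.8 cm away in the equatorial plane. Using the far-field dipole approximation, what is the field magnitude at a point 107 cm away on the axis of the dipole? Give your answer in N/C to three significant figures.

Dipole fields scale as 1/r³ in the far field.
The axial field is twice the equatorial field at the same r, so the geometry factor is 2/1.
E₂ = E₁ · (2/1) · (r₁/r₂)³ = 9780 · 2 · (42.8/107)³.
(r₁/r₂)³ = (0.4)³ = 0.064.
E₂ ≈ 1252 N/C.

E ≈ 1250 N/C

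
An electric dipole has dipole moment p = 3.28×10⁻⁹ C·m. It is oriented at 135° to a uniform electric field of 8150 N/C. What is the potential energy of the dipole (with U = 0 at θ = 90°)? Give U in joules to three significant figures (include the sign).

U ≈ 1.89×10⁻⁵ J

U = −p·E = −pE cosθ.
U = −(3.28×10⁻⁹)(8150)·cos135° = 1.890×10⁻⁵ J.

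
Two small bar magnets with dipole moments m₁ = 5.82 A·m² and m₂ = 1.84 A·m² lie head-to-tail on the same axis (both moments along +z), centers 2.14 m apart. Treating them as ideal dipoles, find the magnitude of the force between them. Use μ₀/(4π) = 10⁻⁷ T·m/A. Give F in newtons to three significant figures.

On-axis B of dipole 1: B = (μ₀/4π)·2m₁/r³. Force on dipole 2: F = m₂·dB/dr.
dB/dr = −(μ₀/4π)·6m₁/r⁴, so |F| = (μ₀/4π)·6m₁m₂/r⁴.
F = 6(10⁻⁷)(5.82)(1.84)/(2.14)⁴ = 3.064×10⁻⁷ N.

F ≈ 3.06×10⁻⁷ N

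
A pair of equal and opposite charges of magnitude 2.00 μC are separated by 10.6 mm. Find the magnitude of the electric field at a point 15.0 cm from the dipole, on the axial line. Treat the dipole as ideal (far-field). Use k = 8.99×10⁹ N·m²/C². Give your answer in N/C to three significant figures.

Dipole moment p = qd = (2.00×10⁻⁶ C)(0.0106 m) = 2.12×10⁻⁸ C·m.
On the dipole axis E = 2kp/r³.
E = 2·(8.99×10⁹)(2.12×10⁻⁸) / (0.150)³ = 1.129×10⁵ N/C.

E ≈ 1.13×10⁵ N/C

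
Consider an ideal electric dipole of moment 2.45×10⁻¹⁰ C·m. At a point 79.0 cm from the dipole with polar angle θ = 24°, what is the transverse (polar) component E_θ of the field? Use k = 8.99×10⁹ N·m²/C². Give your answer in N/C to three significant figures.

E_θ ≈ 1.82 N/C

For a dipole, E_θ = (kp sinθ)/r³.
kp/r³ = (8.99×10⁹)(2.45×10⁻¹⁰)/(0.790)³ = 4.467 N/C.
E_θ = 4.467·sin24° = 1.817 N/C.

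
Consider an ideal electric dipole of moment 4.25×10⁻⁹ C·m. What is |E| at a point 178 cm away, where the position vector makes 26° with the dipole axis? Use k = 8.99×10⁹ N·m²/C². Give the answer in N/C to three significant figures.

At angle θ the dipole field magnitude is E = (kp/r³)·√(1 + 3cos²θ).
kp/r³ = (8.99×10⁹)(4.25×10⁻⁹) / (1.78)³ = 6.775 N/C.
√(1 + 3cos²26°) = √(1 + 3·0.8078) = √3.4235 ≈ 1.8503.
E ≈ 6.775 × 1.850 = 12.53 N/C.

E ≈ 12.5 N/C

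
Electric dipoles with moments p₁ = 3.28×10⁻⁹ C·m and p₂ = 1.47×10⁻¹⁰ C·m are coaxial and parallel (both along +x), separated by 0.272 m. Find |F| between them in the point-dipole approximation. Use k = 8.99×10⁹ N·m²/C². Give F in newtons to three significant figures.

F ≈ 4.75×10⁻⁶ N

On-axis field of dipole 1 at distance r: E = 2kp₁/r³. Force on dipole 2 is F = p₂·dE/dr (gradient along axis).
dE/dr = −6kp₁/r⁴, so |F| = 6kp₁p₂/r⁴ (attractive for aligned moments).
F = 6(8.99×10⁹)(3.28×10⁻⁹)(1.47×10⁻¹⁰)/(0.272)⁴ = 4.751×10⁻⁶ N.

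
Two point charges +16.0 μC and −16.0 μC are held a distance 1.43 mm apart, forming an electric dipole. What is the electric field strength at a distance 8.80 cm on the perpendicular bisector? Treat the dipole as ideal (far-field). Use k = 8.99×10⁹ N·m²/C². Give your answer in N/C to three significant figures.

Dipole moment p = qd = (1.60×10⁻⁵ C)(0.00143 m) = 2.288×10⁻⁸ C·m.
On the perpendicular bisector E = kp/r³ (half the axial value at the same distance).
E = (8.99×10⁹)(2.288×10⁻⁸) / (0.0880)³ = 3.018×10⁵ N/C.

E ≈ 3.02×10⁵ N/C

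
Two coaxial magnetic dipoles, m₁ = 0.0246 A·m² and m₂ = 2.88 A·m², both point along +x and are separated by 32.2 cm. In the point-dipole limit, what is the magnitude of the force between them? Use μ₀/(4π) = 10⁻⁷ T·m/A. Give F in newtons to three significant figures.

F ≈ 3.95×10⁻⁶ N

On-axis B of dipole 1: B = (μ₀/4π)·2m₁/r³. Force on dipole 2: F = m₂·dB/dr.
dB/dr = −(μ₀/4π)·6m₁/r⁴, so |F| = (μ₀/4π)·6m₁m₂/r⁴.
F = 6(10⁻⁷)(0.0246)(2.88)/(0.322)⁴ = 3.954×10⁻⁶ N.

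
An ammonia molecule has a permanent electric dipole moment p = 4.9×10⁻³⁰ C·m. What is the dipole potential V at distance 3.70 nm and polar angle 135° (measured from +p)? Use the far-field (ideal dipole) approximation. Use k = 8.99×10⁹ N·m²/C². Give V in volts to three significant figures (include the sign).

V ≈ -0.00228 V

The dipole potential is V = kp cosθ / r².
V = (8.99×10⁹)(4.90×10⁻³⁰)·cos135° / (3.70×10⁻⁹)² = -0.002275 V.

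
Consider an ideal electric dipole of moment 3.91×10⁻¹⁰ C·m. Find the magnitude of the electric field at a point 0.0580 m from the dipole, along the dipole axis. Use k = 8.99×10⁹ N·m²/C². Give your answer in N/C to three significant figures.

On the dipole axis E = 2kp/r³.
E = 2·(8.99×10⁹)(3.91×10⁻¹⁰) / (0.0580)³ = 3.603×10⁴ N/C.

E ≈ 3.60×10⁴ N/C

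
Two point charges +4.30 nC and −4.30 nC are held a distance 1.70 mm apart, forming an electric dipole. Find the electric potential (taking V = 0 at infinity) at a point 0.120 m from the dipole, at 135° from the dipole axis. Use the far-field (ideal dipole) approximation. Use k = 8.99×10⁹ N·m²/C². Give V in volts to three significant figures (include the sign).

Dipole moment p = qd = (4.30×10⁻⁹ C)(0.00170 m) = 7.31×10⁻¹² C·m.
The dipole potential is V = kp cosθ / r².
V = (8.99×10⁹)(7.31×10⁻¹²)·cos135° / (0.120)² = -3.227 V.

V ≈ -3.23 V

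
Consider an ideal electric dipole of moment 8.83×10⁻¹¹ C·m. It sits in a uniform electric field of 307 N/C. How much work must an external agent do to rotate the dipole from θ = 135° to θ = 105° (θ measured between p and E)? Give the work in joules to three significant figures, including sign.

W ≈ -1.22×10⁻⁸ J

W_ext = ΔU = U(θ₂) − U(θ₁) = −pE cosθ₂ − (−pE cosθ₁) = pE(cosθ₁ − cosθ₂).
W = (8.83×10⁻¹¹)(307)·(cos135° − cos105°) = (2.711×10⁻⁸)·(-0.4483) = -1.215×10⁻⁸ J.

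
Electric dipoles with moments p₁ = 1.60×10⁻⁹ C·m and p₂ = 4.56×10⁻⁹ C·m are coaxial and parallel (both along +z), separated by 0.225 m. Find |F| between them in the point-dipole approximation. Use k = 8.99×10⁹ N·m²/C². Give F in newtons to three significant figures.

F ≈ 1.54×10⁻⁴ N

On-axis field of dipole 1 at distance r: E = 2kp₁/r³. Force on dipole 2 is F = p₂·dE/dr (gradient along axis).
dE/dr = −6kp₁/r⁴, so |F| = 6kp₁p₂/r⁴ (attractive for aligned moments).
F = 6(8.99×10⁹)(1.60×10⁻⁹)(4.56×10⁻⁹)/(0.225)⁴ = 1.536×10⁻⁴ N.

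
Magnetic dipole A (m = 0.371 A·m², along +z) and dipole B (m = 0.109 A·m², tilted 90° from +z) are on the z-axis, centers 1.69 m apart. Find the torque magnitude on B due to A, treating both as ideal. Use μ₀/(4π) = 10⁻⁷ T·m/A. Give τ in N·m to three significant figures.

τ ≈ 1.68×10⁻⁹ N·m

Dipole B is on the axis of dipole A, so B₁ there is axial: B₁ = (μ₀/4π)·2m₁/r³ along +z.
B₁ = 2(10⁻⁷)(0.371)/(1.69)³ = 1.537×10⁻⁸ T.
τ = m₂ B₁ sinθ.
τ = (0.109)(1.537×10⁻⁸)·sin90° = 1.676×10⁻⁹ N·m.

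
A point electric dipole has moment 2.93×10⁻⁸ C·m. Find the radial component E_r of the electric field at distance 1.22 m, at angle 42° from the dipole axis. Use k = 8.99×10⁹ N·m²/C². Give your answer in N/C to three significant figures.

E_r ≈ 216 N/C

For a dipole, E_r = (2kp cosθ)/r³.
kp/r³ = (8.99×10⁹)(2.93×10⁻⁸)/(1.22)³ = 145.1 N/C.
E_r = 2·145.1·cos42° = 215.6 N/C.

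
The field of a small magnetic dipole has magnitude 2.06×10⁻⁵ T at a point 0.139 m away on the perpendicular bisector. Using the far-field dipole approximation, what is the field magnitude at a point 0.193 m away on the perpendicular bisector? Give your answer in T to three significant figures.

B ≈ 7.70×10⁻⁶ T

Dipole fields scale as 1/r³ in the far field; the geometry is the same at both points.
B₂ = B₁ · (r₁/r₂)³ = 2.06×10⁻⁵ · (0.139/0.193)³.
(r₁/r₂)³ = (0.7202)³ = 0.3736.
B₂ ≈ 7.696×10⁻⁶ T.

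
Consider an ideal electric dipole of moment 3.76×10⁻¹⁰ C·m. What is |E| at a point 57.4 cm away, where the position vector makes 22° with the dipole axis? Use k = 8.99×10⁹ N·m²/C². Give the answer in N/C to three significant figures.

E ≈ 33.8 N/C

At angle θ the dipole field magnitude is E = (kp/r³)·√(1 + 3cos²θ).
kp/r³ = (8.99×10⁹)(3.76×10⁻¹⁰) / (0.574)³ = 17.87 N/C.
√(1 + 3cos²22°) = √(1 + 3·0.8597) = √3.5790 ≈ 1.8918.
E ≈ 17.87 × 1.892 = 33.81 N/C.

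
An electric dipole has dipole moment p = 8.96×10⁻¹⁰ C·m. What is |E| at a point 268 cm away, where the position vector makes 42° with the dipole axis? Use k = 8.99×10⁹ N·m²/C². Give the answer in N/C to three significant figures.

E ≈ 0.682 N/C

At angle θ the dipole field magnitude is E = (kp/r³)·√(1 + 3cos²θ).
kp/r³ = (8.99×10⁹)(8.96×10⁻¹⁰) / (2.68)³ = 0.4185 N/C.
√(1 + 3cos²42°) = √(1 + 3·0.5523) = √2.6568 ≈ 1.6300.
E ≈ 0.4185 × 1.630 = 0.6821 N/C.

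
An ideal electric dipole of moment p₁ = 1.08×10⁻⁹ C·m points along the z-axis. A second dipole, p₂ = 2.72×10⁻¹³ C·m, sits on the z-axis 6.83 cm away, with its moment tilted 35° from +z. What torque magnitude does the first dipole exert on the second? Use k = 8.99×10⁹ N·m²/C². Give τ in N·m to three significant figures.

τ ≈ 9.51×10⁻⁹ N·m

The second dipole sits on the axis of the first, so the field there is axial: E₁ = 2kp₁/r³ along +z.
E₁ = 2(8.99×10⁹)(1.08×10⁻⁹)/(0.0683)³ = 6.095×10⁴ N/C.
Torque on the second dipole: τ = p₂ E₁ sinθ.
τ = (2.72×10⁻¹³)(6.095×10⁴)·sin35° = 9.508×10⁻⁹ N·m.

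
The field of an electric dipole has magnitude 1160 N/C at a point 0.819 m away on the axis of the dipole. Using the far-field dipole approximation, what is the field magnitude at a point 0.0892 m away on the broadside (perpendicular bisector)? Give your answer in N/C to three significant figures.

E ≈ 4.49×10⁵ N/C

Dipole fields scale as 1/r³ in the far field.
The axial field is twice the equatorial field at the same r, so the geometry factor is 1/2.
E₂ = E₁ · (1/2) · (r₁/r₂)³ = 1160 · 0.5 · (0.819/0.0892)³.
(r₁/r₂)³ = (9.182)³ = 774.
E₂ ≈ 4.489×10⁵ N/C.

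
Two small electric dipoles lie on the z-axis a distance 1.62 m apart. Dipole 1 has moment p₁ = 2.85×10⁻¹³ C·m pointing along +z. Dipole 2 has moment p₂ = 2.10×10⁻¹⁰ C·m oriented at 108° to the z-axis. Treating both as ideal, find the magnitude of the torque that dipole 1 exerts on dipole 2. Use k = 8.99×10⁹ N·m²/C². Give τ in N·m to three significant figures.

τ ≈ 2.41×10⁻¹³ N·m

The second dipole sits on the axis of the first, so the field there is axial: E₁ = 2kp₁/r³ along +z.
E₁ = 2(8.99×10⁹)(2.85×10⁻¹³)/(1.62)³ = 0.001205 N/C.
Torque on the second dipole: τ = p₂ E₁ sinθ.
τ = (2.10×10⁻¹⁰)(0.001205)·sin108° = 2.407×10⁻¹³ N·m.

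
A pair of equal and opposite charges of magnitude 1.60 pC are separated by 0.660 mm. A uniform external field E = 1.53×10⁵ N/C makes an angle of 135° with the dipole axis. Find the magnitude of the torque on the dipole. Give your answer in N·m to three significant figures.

Dipole moment p = qd = (1.60×10⁻¹² C)(6.60×10⁻⁴ m) = 1.056×10⁻¹⁵ C·m.
Torque on an electric dipole: τ = pE sinθ.
τ = (1.056×10⁻¹⁵)(1.53×10⁵)·sin135° = 1.142×10⁻¹⁰ N·m.

τ ≈ 1.14×10⁻¹⁰ N·m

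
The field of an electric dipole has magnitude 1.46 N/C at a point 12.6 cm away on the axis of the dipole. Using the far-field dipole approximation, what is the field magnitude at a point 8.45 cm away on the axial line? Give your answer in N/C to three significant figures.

Dipole fields scale as 1/r³ in the far field; the geometry is the same at both points.
E₂ = E₁ · (r₁/r₂)³ = 1.46 · (12.6/8.45)³.
(r₁/r₂)³ = (1.491)³ = 3.315.
E₂ ≈ 4.841 N/C.

E ≈ 4.84 N/C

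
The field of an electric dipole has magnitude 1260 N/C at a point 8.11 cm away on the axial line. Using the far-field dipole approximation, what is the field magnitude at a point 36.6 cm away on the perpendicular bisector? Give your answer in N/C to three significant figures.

Dipole fields scale as 1/r³ in the far field.
The axial field is twice the equatorial field at the same r, so the geometry factor is 1/2.
E₂ = E₁ · (1/2) · (r₁/r₂)³ = 1260 · 0.5 · (8.11/36.6)³.
(r₁/r₂)³ = (0.2216)³ = 0.01088.
E₂ ≈ 6.854 N/C.

E ≈ 6.85 N/C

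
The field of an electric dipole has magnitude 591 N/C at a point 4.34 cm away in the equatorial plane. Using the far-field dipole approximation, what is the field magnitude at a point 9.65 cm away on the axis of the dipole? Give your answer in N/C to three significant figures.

Dipole fields scale as 1/r³ in the far field.
The axial field is twice the equatorial field at the same r, so the geometry factor is 2/1.
E₂ = E₁ · (2/1) · (r₁/r₂)³ = 591 · 2 · (4.34/9.65)³.
(r₁/r₂)³ = (0.4497)³ = 0.09097.
E₂ ≈ 107.5 N/C.

E ≈ 108 N/C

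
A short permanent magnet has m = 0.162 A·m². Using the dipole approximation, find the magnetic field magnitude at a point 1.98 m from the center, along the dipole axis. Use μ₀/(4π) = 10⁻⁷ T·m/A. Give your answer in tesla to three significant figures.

B ≈ 4.17×10⁻⁹ T

On axis B = (μ₀/4π)·2m/r³.
B = 2·(10⁻⁷)·(0.162) / (1.98)³ = 4.174×10⁻⁹ T.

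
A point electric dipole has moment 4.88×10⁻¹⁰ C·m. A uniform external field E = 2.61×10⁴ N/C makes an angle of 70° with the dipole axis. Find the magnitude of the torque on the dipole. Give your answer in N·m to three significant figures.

Torque on an electric dipole: τ = pE sinθ.
τ = (4.88×10⁻¹⁰)(2.61×10⁴)·sin70° = 1.197×10⁻⁵ N·m.

τ ≈ 1.20×10⁻⁵ N·m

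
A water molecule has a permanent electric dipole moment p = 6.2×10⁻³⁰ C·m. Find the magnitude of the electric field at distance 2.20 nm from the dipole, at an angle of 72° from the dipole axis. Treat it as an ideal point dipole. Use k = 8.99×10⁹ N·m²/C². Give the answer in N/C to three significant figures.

E ≈ 5.94×10⁶ N/C

At angle θ the dipole field magnitude is E = (kp/r³)·√(1 + 3cos²θ).
kp/r³ = (8.99×10⁹)(6.20×10⁻³⁰) / (2.20×10⁻⁹)³ = 5.235×10⁶ N/C.
√(1 + 3cos²72°) = √(1 + 3·0.0955) = √1.2865 ≈ 1.1342.
E ≈ 5.235×10⁶ × 1.134 = 5.937×10⁶ N/C.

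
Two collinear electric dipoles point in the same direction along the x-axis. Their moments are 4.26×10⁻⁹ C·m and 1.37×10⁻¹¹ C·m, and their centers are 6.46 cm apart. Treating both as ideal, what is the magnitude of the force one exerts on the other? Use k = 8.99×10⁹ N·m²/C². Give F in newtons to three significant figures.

On-axis field of dipole 1 at distance r: E = 2kp₁/r³. Force on dipole 2 is F = p₂·dE/dr (gradient along axis).
dE/dr = −6kp₁/r⁴, so |F| = 6kp₁p₂/r⁴ (attractive for aligned moments).
F = 6(8.99×10⁹)(4.26×10⁻⁹)(1.37×10⁻¹¹)/(0.0646)⁴ = 1.808×10⁻⁴ N.

F ≈ 1.81×10⁻⁴ N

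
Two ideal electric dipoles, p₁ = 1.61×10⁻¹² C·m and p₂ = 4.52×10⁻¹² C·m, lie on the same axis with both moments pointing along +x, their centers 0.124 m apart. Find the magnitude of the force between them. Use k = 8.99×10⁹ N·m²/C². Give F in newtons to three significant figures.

F ≈ 1.66×10⁻⁹ N

On-axis field of dipole 1 at distance r: E = 2kp₁/r³. Force on dipole 2 is F = p₂·dE/dr (gradient along axis).
dE/dr = −6kp₁/r⁴, so |F| = 6kp₁p₂/r⁴ (attractive for aligned moments).
F = 6(8.99×10⁹)(1.61×10⁻¹²)(4.52×10⁻¹²)/(0.124)⁴ = 1.660×10⁻⁹ N.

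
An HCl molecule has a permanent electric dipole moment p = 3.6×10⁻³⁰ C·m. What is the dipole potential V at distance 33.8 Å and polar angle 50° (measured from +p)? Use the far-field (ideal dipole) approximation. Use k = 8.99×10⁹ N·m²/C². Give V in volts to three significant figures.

V ≈ 0.00182 V

The dipole potential is V = kp cosθ / r².
V = (8.99×10⁹)(3.60×10⁻³⁰)·cos50° / (3.38×10⁻⁹)² = 0.001821 V.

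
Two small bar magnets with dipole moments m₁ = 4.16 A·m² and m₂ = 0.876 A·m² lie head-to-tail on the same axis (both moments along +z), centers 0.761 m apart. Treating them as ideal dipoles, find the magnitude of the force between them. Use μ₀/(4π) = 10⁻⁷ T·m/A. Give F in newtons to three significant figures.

On-axis B of dipole 1: B = (μ₀/4π)·2m₁/r³. Force on dipole 2: F = m₂·dB/dr.
dB/dr = −(μ₀/4π)·6m₁/r⁴, so |F| = (μ₀/4π)·6m₁m₂/r⁴.
F = 6(10⁻⁷)(4.16)(0.876)/(0.761)⁴ = 6.519×10⁻⁶ N.

F ≈ 6.52×10⁻⁶ N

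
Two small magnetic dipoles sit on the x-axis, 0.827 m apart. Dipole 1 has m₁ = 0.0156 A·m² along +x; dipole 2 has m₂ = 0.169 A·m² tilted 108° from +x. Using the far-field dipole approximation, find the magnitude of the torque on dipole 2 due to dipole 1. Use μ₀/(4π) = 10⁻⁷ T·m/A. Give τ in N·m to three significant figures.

Dipole B is on the axis of dipole A, so B₁ there is axial: B₁ = (μ₀/4π)·2m₁/r³ along +x.
B₁ = 2(10⁻⁷)(0.0156)/(0.827)³ = 5.516×10⁻⁹ T.
τ = m₂ B₁ sinθ.
τ = (0.169)(5.516×10⁻⁹)·sin108° = 8.866×10⁻¹⁰ N·m.

τ ≈ 8.87×10⁻¹⁰ N·m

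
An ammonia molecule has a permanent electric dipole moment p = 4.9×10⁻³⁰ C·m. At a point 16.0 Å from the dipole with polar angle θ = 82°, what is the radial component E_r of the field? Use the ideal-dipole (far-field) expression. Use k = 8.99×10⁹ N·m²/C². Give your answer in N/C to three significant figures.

For a dipole, E_r = (2kp cosθ)/r³.
kp/r³ = (8.99×10⁹)(4.90×10⁻³⁰)/(1.60×10⁻⁹)³ = 1.075×10⁷ N/C.
E_r = 2·1.075×10⁷·cos82° = 2.994×10⁶ N/C.

E_r ≈ 2.99×10⁶ N/C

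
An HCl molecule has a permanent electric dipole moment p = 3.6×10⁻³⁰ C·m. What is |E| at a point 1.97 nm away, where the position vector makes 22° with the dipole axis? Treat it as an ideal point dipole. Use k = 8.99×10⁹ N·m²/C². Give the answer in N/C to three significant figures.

At angle θ the dipole field magnitude is E = (kp/r³)·√(1 + 3cos²θ).
kp/r³ = (8.99×10⁹)(3.60×10⁻³⁰) / (1.97×10⁻⁹)³ = 4.233×10⁶ N/C.
√(1 + 3cos²22°) = √(1 + 3·0.8597) = √3.5790 ≈ 1.8918.
E ≈ 4.233×10⁶ × 1.892 = 8.008×10⁶ N/C.

E ≈ 8.01×10⁶ N/C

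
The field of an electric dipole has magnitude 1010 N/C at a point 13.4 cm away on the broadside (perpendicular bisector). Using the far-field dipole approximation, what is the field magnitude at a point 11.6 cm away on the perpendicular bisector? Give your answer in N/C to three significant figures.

Dipole fields scale as 1/r³ in the far field; the geometry is the same at both points.
E₂ = E₁ · (r₁/r₂)³ = 1010 · (13.4/11.6)³.
(r₁/r₂)³ = (1.155)³ = 1.541.
E₂ ≈ 1557 N/C.

E ≈ 1560 N/C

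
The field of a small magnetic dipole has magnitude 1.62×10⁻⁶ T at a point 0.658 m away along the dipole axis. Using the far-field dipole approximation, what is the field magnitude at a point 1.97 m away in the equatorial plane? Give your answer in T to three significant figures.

B ≈ 3.02×10⁻⁸ T

Dipole fields scale as 1/r³ in the far field.
The axial field is twice the equatorial field at the same r, so the geometry factor is 1/2.
B₂ = B₁ · (1/2) · (r₁/r₂)³ = 1.62×10⁻⁶ · 0.5 · (0.658/1.97)³.
(r₁/r₂)³ = (0.334)³ = 0.03726.
B₂ ≈ 3.018×10⁻⁸ T.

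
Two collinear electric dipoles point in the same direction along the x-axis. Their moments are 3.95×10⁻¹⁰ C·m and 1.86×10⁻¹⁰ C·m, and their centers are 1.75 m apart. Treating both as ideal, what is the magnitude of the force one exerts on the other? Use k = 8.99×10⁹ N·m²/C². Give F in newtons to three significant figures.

On-axis field of dipole 1 at distance r: E = 2kp₁/r³. Force on dipole 2 is F = p₂·dE/dr (gradient along axis).
dE/dr = −6kp₁/r⁴, so |F| = 6kp₁p₂/r⁴ (attractive for aligned moments).
F = 6(8.99×10⁹)(3.95×10⁻¹⁰)(1.86×10⁻¹⁰)/(1.75)⁴ = 4.225×10⁻¹⁰ N.

F ≈ 4.23×10⁻¹⁰ N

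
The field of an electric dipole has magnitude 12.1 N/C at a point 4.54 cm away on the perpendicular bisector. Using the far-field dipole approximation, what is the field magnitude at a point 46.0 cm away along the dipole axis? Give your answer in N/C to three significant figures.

Dipole fields scale as 1/r³ in the far field.
The axial field is twice the equatorial field at the same r, so the geometry factor is 2/1.
E₂ = E₁ · (2/1) · (r₁/r₂)³ = 12.1 · 2 · (4.54/46.0)³.
(r₁/r₂)³ = (0.0987)³ = 0.0009614.
E₂ ≈ 0.02327 N/C.

E ≈ 0.0233 N/C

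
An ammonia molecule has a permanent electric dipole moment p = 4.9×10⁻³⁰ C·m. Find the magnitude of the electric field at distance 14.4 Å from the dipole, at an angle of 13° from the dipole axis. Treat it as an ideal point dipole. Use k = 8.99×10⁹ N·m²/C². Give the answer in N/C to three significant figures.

At angle θ the dipole field magnitude is E = (kp/r³)·√(1 + 3cos²θ).
kp/r³ = (8.99×10⁹)(4.90×10⁻³⁰) / (1.44×10⁻⁹)³ = 1.475×10⁷ N/C.
√(1 + 3cos²13°) = √(1 + 3·0.9494) = √3.8482 ≈ 1.9617.
E ≈ 1.475×10⁷ × 1.962 = 2.894×10⁷ N/C.

E ≈ 2.89×10⁷ N/C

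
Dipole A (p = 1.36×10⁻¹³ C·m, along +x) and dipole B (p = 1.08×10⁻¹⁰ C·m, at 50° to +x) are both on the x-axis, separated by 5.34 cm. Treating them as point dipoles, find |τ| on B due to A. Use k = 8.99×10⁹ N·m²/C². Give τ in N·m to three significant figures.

τ ≈ 1.33×10⁻⁹ N·m

The second dipole sits on the axis of the first, so the field there is axial: E₁ = 2kp₁/r³ along +x.
E₁ = 2(8.99×10⁹)(1.36×10⁻¹³)/(0.0534)³ = 16.06 N/C.
Torque on the second dipole: τ = p₂ E₁ sinθ.
τ = (1.08×10⁻¹⁰)(16.06)·sin50° = 1.329×10⁻⁹ N·m.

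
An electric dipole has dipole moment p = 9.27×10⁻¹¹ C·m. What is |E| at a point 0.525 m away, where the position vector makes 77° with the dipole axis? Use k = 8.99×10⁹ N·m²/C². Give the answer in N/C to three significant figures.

At angle θ the dipole field magnitude is E = (kp/r³)·√(1 + 3cos²θ).
kp/r³ = (8.99×10⁹)(9.27×10⁻¹¹) / (0.525)³ = 5.759 N/C.
√(1 + 3cos²77°) = √(1 + 3·0.0506) = √1.1518 ≈ 1.0732.
E ≈ 5.759 × 1.073 = 6.181 N/C.

E ≈ 6.18 N/C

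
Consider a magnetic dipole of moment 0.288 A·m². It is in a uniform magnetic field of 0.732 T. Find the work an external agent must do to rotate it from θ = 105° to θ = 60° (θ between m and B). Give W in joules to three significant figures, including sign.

W ≈ -0.160 J

W_ext = ΔU = −mB cosθ₂ + mB cosθ₁ = mB(cosθ₁ − cosθ₂).
W = (0.288)(0.732)·(cos105° − cos60°) = (0.2108)·(-0.7588) = -0.1600 J.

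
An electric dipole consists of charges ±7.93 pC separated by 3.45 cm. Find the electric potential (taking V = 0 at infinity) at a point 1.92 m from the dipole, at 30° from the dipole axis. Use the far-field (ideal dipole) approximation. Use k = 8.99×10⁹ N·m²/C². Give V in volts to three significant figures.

V ≈ 5.78×10⁻⁴ V

Dipole moment p = qd = (7.93×10⁻¹² C)(0.0345 m) = 2.736×10⁻¹³ C·m.
The dipole potential is V = kp cosθ / r².
V = (8.99×10⁹)(2.736×10⁻¹³)·cos30° / (1.92)² = 5.778×10⁻⁴ V.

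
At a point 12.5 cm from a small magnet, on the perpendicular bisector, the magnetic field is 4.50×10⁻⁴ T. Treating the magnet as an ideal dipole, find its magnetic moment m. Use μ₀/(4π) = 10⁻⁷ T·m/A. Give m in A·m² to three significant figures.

In the equatorial plane B = (μ₀/4π)·m/r³, so m = Br³·4π/(μ₀).
m = (4.50×10⁻⁴)·(0.125)³ / (10⁻⁷) = 8.789 A·m².

m ≈ 8.79 A·m²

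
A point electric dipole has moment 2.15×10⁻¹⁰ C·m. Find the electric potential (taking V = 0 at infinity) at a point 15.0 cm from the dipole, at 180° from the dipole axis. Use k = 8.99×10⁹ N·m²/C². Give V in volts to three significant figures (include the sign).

V ≈ -85.9 V

The dipole potential is V = kp cosθ / r².
V = (8.99×10⁹)(2.15×10⁻¹⁰)·cos180° / (0.150)² = -85.90 V.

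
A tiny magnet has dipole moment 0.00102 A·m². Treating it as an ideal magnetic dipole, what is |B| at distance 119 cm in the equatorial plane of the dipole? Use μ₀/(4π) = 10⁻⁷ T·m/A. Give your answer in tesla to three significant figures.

B ≈ 6.05×10⁻¹¹ T

In the equatorial plane B = (μ₀/4π)·m/r³ (half the axial value).
B = (10⁻⁷)·(0.00102) / (1.19)³ = 6.053×10⁻¹¹ T.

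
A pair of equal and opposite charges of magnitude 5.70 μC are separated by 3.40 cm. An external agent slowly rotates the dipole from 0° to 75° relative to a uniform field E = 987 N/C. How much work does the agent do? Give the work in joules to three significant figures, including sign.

Dipole moment p = qd = (5.70×10⁻⁶ C)(0.0340 m) = 1.938×10⁻⁷ C·m.
W_ext = ΔU = U(θ₂) − U(θ₁) = −pE cosθ₂ − (−pE cosθ₁) = pE(cosθ₁ − cosθ₂).
W = (1.938×10⁻⁷)(987)·(cos0° − cos75°) = (1.913×10⁻⁴)·(+0.7412) = 1.418×10⁻⁴ J.

W ≈ 1.42×10⁻⁴ J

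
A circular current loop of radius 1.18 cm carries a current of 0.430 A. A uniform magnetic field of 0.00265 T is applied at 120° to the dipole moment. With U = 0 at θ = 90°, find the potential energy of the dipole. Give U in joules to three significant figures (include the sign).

U ≈ 2.49×10⁻⁷ J

Magnetic moment m = IA = Iπa² = (0.430)·π·(0.0118)² = 1.881×10⁻⁴ A·m².
U = −m·B = −mB cosθ.
U = −(1.881×10⁻⁴)(0.00265)·cos120° = 2.492×10⁻⁷ J.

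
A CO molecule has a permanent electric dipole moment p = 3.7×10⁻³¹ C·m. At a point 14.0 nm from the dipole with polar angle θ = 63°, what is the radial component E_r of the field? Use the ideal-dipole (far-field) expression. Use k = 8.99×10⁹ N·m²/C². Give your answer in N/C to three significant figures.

E_r ≈ 1100 N/C

For a dipole, E_r = (2kp cosθ)/r³.
kp/r³ = (8.99×10⁹)(3.70×10⁻³¹)/(1.40×10⁻⁸)³ = 1212 N/C.
E_r = 2·1212·cos63° = 1101 N/C.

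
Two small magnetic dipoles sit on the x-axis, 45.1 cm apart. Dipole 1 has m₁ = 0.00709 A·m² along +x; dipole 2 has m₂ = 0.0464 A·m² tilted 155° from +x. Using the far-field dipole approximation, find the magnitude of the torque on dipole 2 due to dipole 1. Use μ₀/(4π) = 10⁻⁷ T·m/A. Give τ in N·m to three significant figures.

Dipole B is on the axis of dipole A, so B₁ there is axial: B₁ = (μ₀/4π)·2m₁/r³ along +x.
B₁ = 2(10⁻⁷)(0.00709)/(0.451)³ = 1.546×10⁻⁸ T.
τ = m₂ B₁ sinθ.
τ = (0.0464)(1.546×10⁻⁸)·sin155° = 3.031×10⁻¹⁰ N·m.

τ ≈ 3.03×10⁻¹⁰ N·m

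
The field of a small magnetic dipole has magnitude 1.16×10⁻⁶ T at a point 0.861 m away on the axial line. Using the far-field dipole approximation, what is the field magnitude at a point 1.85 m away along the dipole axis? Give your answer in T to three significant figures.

Dipole fields scale as 1/r³ in the far field; the geometry is the same at both points.
B₂ = B₁ · (r₁/r₂)³ = 1.16×10⁻⁶ · (0.861/1.85)³.
(r₁/r₂)³ = (0.4654)³ = 0.1008.
B₂ ≈ 1.169×10⁻⁷ T.

B ≈ 1.17×10⁻⁷ T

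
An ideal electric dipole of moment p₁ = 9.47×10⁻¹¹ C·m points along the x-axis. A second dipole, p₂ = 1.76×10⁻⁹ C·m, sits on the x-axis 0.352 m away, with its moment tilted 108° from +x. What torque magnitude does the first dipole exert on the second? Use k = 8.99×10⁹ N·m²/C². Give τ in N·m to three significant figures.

τ ≈ 6.53×10⁻⁸ N·m

The second dipole sits on the axis of the first, so the field there is axial: E₁ = 2kp₁/r³ along +x.
E₁ = 2(8.99×10⁹)(9.47×10⁻¹¹)/(0.352)³ = 39.04 N/C.
Torque on the second dipole: τ = p₂ E₁ sinθ.
τ = (1.76×10⁻⁹)(39.04)·sin108° = 6.535×10⁻⁸ N·m.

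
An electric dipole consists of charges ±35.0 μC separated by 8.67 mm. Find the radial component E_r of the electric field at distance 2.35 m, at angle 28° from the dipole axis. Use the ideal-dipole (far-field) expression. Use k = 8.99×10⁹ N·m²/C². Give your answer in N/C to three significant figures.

E_r ≈ 371 N/C

Dipole moment p = qd = (3.50×10⁻⁵ C)(0.00867 m) = 3.035×10⁻⁷ C·m.
For a dipole, E_r = (2kp cosθ)/r³.
kp/r³ = (8.99×10⁹)(3.035×10⁻⁷)/(2.35)³ = 210.2 N/C.
E_r = 2·210.2·cos28° = 371.3 N/C.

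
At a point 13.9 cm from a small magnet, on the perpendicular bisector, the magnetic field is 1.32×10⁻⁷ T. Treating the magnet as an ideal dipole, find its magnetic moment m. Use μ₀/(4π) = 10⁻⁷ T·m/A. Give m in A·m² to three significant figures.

In the equatorial plane B = (μ₀/4π)·m/r³, so m = Br³·4π/(μ₀).
m = (1.32×10⁻⁷)·(0.139)³ / (10⁻⁷) = 0.003545 A·m².

m ≈ 0.00355 A·m²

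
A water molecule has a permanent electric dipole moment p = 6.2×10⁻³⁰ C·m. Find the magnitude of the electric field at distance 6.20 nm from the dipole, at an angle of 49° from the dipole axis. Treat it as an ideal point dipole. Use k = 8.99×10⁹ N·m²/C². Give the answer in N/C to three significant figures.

At angle θ the dipole field magnitude is E = (kp/r³)·√(1 + 3cos²θ).
kp/r³ = (8.99×10⁹)(6.20×10⁻³⁰) / (6.20×10⁻⁹)³ = 2.339×10⁵ N/C.
√(1 + 3cos²49°) = √(1 + 3·0.4304) = √2.2912 ≈ 1.5137.
E ≈ 2.339×10⁵ × 1.514 = 3.540×10⁵ N/C.

E ≈ 3.54×10⁵ N/C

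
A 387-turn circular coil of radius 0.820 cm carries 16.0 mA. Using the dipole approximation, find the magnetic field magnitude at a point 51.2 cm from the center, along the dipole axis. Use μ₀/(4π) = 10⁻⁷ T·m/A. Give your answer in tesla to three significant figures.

m = NIA = NIπa² = 387·(0.0160)·π·(0.00820)² = 0.001308 A·m².
On axis B = (μ₀/4π)·2m/r³.
B = 2·(10⁻⁷)·(0.001308) / (0.512)³ = 1.949×10⁻⁹ T.

B ≈ 1.95×10⁻⁹ T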